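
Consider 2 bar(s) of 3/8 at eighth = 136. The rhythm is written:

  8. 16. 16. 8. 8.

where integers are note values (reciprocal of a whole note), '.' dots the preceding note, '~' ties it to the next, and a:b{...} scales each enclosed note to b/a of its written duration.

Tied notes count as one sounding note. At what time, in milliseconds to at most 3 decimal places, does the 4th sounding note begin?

1. 0.0ms @ 0 + 661.765ms (3/2)
2. 661.765ms @ 3/2 + 330.882ms (3/4)
3. 992.647ms @ 9/4 + 330.882ms (3/4)
4. 1323.529ms @ 3 + 661.765ms (3/2)
5. 1985.294ms @ 9/2 + 661.765ms (3/2)

note 4 onset = 3b = 1323.529ms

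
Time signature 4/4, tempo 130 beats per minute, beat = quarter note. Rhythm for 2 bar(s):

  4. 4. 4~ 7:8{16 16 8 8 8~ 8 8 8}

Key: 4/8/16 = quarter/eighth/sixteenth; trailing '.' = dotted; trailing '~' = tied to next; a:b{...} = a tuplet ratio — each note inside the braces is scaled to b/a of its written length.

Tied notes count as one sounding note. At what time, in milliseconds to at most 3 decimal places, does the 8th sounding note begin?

1. 0.0ms @ 0 + 692.308ms (3/2)
2. 692.308ms @ 3/2 + 692.308ms (3/2)
3. 1384.615ms @ 3 + 593.407ms (9/7)
4. 1978.022ms @ 30/7 + 131.868ms (2/7)
5. 2109.89ms @ 32/7 + 263.736ms (4/7)
6. 2373.626ms @ 36/7 + 263.736ms (4/7)
7. 2637.363ms @ 40/7 + 527.473ms (8/7)
8. 3164.835ms @ 48/7 + 263.736ms (4/7)
9. 3428.571ms @ 52/7 + 263.736ms (4/7)

note 8 onset = 48/7b = 3164.835ms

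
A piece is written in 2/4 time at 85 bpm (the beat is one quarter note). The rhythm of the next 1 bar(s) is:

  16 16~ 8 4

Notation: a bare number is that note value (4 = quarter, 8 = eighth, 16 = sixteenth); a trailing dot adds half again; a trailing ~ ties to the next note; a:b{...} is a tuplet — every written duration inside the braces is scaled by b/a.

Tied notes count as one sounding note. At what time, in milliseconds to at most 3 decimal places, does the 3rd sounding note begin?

1. 0.0ms @ 0 + 176.471ms (1/4)
2. 176.471ms @ 1/4 + 529.412ms (3/4)
3. 705.882ms @ 1 + 705.882ms (1)

note 3 onset = 1b = 705.882ms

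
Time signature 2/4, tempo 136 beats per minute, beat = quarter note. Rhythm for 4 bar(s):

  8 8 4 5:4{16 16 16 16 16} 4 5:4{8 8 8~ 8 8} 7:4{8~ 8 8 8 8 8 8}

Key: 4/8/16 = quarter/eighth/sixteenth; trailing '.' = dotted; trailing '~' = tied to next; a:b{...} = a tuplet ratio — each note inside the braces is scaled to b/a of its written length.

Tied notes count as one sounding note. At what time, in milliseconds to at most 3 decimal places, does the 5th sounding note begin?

1. 0.0ms @ 0 + 220.588ms (1/2)
2. 220.588ms @ 1/2 + 220.588ms (1/2)
3. 441.176ms @ 1 + 441.176ms (1)
4. 882.353ms @ 2 + 88.235ms (1/5)
5. 970.588ms @ 11/5 + 88.235ms (1/5)
6. 1058.824ms @ 12/5 + 88.235ms (1/5)
7. 1147.059ms @ 13/5 + 88.235ms (1/5)
8. 1235.294ms @ 14/5 + 88.235ms (1/5)
9. 1323.529ms @ 3 + 441.176ms (1)
10. 1764.706ms @ 4 + 176.471ms (2/5)
11. 1941.176ms @ 22/5 + 176.471ms (2/5)
12. 2117.647ms @ 24/5 + 352.941ms (4/5)
13. 2470.588ms @ 28/5 + 176.471ms (2/5)
14. 2647.059ms @ 6 + 252.101ms (4/7)
15. 2899.16ms @ 46/7 + 126.05ms (2/7)
16. 3025.21ms @ 48/7 + 126.05ms (2/7)
17. 3151.261ms @ 50/7 + 126.05ms (2/7)
18. 3277.311ms @ 52/7 + 126.05ms (2/7)
19. 3403.361ms @ 54/7 + 126.05ms (2/7)

note 5 onset = 11/5b = 970.588ms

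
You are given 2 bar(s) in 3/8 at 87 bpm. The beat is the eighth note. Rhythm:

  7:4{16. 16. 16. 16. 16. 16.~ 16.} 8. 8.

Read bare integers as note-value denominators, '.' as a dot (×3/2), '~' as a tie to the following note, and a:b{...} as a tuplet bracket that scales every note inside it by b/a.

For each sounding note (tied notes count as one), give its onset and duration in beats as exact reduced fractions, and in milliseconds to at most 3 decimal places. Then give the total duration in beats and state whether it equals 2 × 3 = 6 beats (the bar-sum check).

1) 0.0ms=0b +295.567ms=3/7b
2) 295.567ms=3/7b +295.567ms=3/7b
3) 591.133ms=6/7b +295.567ms=3/7b
4) 886.7ms=9/7b +295.567ms=3/7b
5) 1182.266ms=12/7b +295.567ms=3/7b
6) 1477.833ms=15/7b +591.133ms=6/7b
7) 2068.966ms=3b +1034.483ms=3/2b
8) 3103.448ms=9/2b +1034.483ms=3/2b
Σ=6b of 6 (87bpm 3/8) — PASS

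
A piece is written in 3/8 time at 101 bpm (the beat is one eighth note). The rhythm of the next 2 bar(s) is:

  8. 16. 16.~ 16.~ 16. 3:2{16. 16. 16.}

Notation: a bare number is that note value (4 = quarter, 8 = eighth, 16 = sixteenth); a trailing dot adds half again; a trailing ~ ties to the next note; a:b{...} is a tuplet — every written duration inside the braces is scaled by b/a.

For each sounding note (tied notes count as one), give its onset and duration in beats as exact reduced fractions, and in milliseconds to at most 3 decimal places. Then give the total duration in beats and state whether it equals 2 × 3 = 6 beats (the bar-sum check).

1) 0.0ms=0b +891.089ms=3/2b
2) 891.089ms=3/2b +445.545ms=3/4b
3) 1336.634ms=9/4b +1336.634ms=9/4b
4) 2673.267ms=9/2b +297.03ms=1/2b
5) 2970.297ms=5b +297.03ms=1/2b
6) 3267.327ms=11/2b +297.03ms=1/2b
Σ=6b of 6 (101bpm 3/8) — PASS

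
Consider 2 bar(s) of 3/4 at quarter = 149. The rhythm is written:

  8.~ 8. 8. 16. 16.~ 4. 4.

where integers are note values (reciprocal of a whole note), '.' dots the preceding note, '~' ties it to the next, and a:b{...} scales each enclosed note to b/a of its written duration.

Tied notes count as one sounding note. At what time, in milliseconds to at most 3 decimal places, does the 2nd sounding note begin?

1. 0.0ms @ 0 + 604.027ms (3/2)
2. 604.027ms @ 3/2 + 302.013ms (3/4)
3. 906.04ms @ 9/4 + 151.007ms (3/8)
4. 1057.047ms @ 21/8 + 755.034ms (15/8)
5. 1812.081ms @ 9/2 + 604.027ms (3/2)

note 2 onset = 3/2b = 604.027ms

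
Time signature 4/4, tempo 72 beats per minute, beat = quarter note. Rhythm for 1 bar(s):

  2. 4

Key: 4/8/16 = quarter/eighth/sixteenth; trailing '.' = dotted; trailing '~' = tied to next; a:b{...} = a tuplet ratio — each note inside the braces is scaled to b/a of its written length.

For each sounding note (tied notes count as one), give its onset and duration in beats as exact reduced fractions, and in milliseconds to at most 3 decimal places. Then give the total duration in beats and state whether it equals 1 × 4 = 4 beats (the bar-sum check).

1) 0.0ms=0b +2500.0ms=3b
2) 2500.0ms=3b +833.333ms=1b
Σ=4b of 4 (72bpm 4/4) — PASS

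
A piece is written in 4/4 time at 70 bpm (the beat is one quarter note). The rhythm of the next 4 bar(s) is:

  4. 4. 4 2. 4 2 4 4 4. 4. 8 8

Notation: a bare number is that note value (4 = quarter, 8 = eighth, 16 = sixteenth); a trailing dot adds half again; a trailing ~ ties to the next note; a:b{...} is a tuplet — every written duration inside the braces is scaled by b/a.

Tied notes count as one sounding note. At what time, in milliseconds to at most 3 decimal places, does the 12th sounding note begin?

note 12 onset = 31/2b = 13285.714ms

1. 0.0ms @ 0 + 1285.714ms (3/2)
2. 1285.714ms @ 3/2 + 1285.714ms (3/2)
3. 2571.429ms @ 3 + 857.143ms (1)
4. 3428.571ms @ 4 + 2571.429ms (3)
5. 6000.0ms @ 7 + 857.143ms (1)
6. 6857.143ms @ 8 + 1714.286ms (2)
7. 8571.429ms @ 10 + 857.143ms (1)
8. 9428.571ms @ 11 + 857.143ms (1)
9. 10285.714ms @ 12 + 1285.714ms (3/2)
10. 11571.429ms @ 27/2 + 1285.714ms (3/2)
11. 12857.143ms @ 15 + 428.571ms (1/2)
12. 13285.714ms @ 31/2 + 428.571ms (1/2)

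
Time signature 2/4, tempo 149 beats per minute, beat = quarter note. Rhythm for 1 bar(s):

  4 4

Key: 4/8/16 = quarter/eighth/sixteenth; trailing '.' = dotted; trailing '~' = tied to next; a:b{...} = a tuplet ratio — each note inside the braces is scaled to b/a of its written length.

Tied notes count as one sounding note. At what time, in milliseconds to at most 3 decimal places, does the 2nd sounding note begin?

1. 0.0ms @ 0 + 402.685ms (1)
2. 402.685ms @ 1 + 402.685ms (1)

note 2 onset = 1b = 402.685ms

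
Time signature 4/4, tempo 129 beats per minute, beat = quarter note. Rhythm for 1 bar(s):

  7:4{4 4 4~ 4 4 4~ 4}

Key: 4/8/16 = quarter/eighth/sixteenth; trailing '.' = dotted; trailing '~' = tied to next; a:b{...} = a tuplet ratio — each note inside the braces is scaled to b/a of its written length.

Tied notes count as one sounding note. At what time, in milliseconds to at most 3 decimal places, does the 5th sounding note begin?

note 5 onset = 20/7b = 1328.904ms

1. 0.0ms @ 0 + 265.781ms (4/7)
2. 265.781ms @ 4/7 + 265.781ms (4/7)
3. 531.561ms @ 8/7 + 531.561ms (8/7)
4. 1063.123ms @ 16/7 + 265.781ms (4/7)
5. 1328.904ms @ 20/7 + 531.561ms (8/7)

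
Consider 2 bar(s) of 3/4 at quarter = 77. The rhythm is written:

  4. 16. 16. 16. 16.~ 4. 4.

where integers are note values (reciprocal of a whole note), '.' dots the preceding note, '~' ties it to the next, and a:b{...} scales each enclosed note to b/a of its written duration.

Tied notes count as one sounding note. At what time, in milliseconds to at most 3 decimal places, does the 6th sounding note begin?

note 6 onset = 9/2b = 3506.494ms

1. 0.0ms @ 0 + 1168.831ms (3/2)
2. 1168.831ms @ 3/2 + 292.208ms (3/8)
3. 1461.039ms @ 15/8 + 292.208ms (3/8)
4. 1753.247ms @ 9/4 + 292.208ms (3/8)
5. 2045.455ms @ 21/8 + 1461.039ms (15/8)
6. 3506.494ms @ 9/2 + 1168.831ms (3/2)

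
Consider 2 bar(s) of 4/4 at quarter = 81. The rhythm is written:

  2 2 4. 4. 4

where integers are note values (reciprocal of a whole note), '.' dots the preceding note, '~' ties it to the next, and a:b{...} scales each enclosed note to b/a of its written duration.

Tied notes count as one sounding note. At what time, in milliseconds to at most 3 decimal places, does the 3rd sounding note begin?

note 3 onset = 4b = 2962.963ms

1. 0.0ms @ 0 + 1481.481ms (2)
2. 1481.481ms @ 2 + 1481.481ms (2)
3. 2962.963ms @ 4 + 1111.111ms (3/2)
4. 4074.074ms @ 11/2 + 1111.111ms (3/2)
5. 5185.185ms @ 7 + 740.741ms (1)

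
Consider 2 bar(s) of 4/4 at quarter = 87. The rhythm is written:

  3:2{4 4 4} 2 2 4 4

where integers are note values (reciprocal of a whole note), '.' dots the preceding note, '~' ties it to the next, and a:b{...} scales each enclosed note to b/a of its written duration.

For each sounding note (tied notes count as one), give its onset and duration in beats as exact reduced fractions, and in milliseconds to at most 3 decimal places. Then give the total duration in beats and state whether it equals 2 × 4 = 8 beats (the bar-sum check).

1) 0.0ms=0b +459.77ms=2/3b
2) 459.77ms=2/3b +459.77ms=2/3b
3) 919.54ms=4/3b +459.77ms=2/3b
4) 1379.31ms=2b +1379.31ms=2b
5) 2758.621ms=4b +1379.31ms=2b
6) 4137.931ms=6b +689.655ms=1b
7) 4827.586ms=7b +689.655ms=1b
Σ=8b of 8 (87bpm 4/4) — PASS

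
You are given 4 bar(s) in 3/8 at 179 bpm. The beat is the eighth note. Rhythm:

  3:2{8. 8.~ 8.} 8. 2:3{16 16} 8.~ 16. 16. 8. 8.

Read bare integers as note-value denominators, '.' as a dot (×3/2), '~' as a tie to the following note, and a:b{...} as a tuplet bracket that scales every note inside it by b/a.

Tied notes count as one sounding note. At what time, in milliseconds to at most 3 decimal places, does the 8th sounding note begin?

1. 0.0ms @ 0 + 335.196ms (1)
2. 335.196ms @ 1 + 670.391ms (2)
3. 1005.587ms @ 3 + 502.793ms (3/2)
4. 1508.38ms @ 9/2 + 251.397ms (3/4)
5. 1759.777ms @ 21/4 + 251.397ms (3/4)
6. 2011.173ms @ 6 + 754.19ms (9/4)
7. 2765.363ms @ 33/4 + 251.397ms (3/4)
8. 3016.76ms @ 9 + 502.793ms (3/2)
9. 3519.553ms @ 21/2 + 502.793ms (3/2)

note 8 onset = 9b = 3016.76ms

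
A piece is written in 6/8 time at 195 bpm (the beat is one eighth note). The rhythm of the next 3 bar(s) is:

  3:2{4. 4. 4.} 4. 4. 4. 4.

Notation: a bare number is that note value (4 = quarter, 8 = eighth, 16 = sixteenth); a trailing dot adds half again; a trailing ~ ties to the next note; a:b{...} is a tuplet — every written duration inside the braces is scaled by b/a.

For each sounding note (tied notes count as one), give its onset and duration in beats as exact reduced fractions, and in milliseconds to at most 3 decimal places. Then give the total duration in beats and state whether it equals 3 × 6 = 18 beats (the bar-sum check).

1) 0.0ms=0b +615.385ms=2b
2) 615.385ms=2b +615.385ms=2b
3) 1230.769ms=4b +615.385ms=2b
4) 1846.154ms=6b +923.077ms=3b
5) 2769.231ms=9b +923.077ms=3b
6) 3692.308ms=12b +923.077ms=3b
7) 4615.385ms=15b +923.077ms=3b
Σ=18b of 18 (195bpm 6/8) — PASS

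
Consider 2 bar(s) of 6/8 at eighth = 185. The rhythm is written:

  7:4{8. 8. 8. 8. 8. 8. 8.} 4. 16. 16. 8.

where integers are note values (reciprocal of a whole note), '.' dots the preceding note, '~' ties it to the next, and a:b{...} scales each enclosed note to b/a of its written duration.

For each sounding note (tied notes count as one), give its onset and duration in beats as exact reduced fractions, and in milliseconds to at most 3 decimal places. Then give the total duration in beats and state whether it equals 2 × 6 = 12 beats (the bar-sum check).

1) 0.0ms=0b +277.992ms=6/7b
2) 277.992ms=6/7b +277.992ms=6/7b
3) 555.985ms=12/7b +277.992ms=6/7b
4) 833.977ms=18/7b +277.992ms=6/7b
5) 1111.969ms=24/7b +277.992ms=6/7b
6) 1389.961ms=30/7b +277.992ms=6/7b
7) 1667.954ms=36/7b +277.992ms=6/7b
8) 1945.946ms=6b +972.973ms=3b
9) 2918.919ms=9b +243.243ms=3/4b
10) 3162.162ms=39/4b +243.243ms=3/4b
11) 3405.405ms=21/2b +486.486ms=3/2b
Σ=12b of 12 (185bpm 6/8) — PASS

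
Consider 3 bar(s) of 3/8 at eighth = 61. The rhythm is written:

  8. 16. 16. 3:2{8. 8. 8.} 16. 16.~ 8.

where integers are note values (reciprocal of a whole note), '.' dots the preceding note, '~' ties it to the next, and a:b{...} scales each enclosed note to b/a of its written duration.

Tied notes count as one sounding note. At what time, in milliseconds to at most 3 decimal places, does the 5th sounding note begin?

1. 0.0ms @ 0 + 1475.41ms (3/2)
2. 1475.41ms @ 3/2 + 737.705ms (3/4)
3. 2213.115ms @ 9/4 + 737.705ms (3/4)
4. 2950.82ms @ 3 + 983.607ms (1)
5. 3934.426ms @ 4 + 983.607ms (1)
6. 4918.033ms @ 5 + 983.607ms (1)
7. 5901.639ms @ 6 + 737.705ms (3/4)
8. 6639.344ms @ 27/4 + 2213.115ms (9/4)

note 5 onset = 4b = 3934.426ms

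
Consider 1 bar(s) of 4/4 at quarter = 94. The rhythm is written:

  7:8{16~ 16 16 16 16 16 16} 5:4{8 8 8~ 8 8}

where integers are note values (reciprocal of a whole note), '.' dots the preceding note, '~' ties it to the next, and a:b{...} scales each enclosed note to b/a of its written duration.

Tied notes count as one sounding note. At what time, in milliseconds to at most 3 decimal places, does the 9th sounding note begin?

note 9 onset = 14/5b = 1787.234ms

1. 0.0ms @ 0 + 364.742ms (4/7)
2. 364.742ms @ 4/7 + 182.371ms (2/7)
3. 547.112ms @ 6/7 + 182.371ms (2/7)
4. 729.483ms @ 8/7 + 182.371ms (2/7)
5. 911.854ms @ 10/7 + 182.371ms (2/7)
6. 1094.225ms @ 12/7 + 182.371ms (2/7)
7. 1276.596ms @ 2 + 255.319ms (2/5)
8. 1531.915ms @ 12/5 + 255.319ms (2/5)
9. 1787.234ms @ 14/5 + 510.638ms (4/5)
10. 2297.872ms @ 18/5 + 255.319ms (2/5)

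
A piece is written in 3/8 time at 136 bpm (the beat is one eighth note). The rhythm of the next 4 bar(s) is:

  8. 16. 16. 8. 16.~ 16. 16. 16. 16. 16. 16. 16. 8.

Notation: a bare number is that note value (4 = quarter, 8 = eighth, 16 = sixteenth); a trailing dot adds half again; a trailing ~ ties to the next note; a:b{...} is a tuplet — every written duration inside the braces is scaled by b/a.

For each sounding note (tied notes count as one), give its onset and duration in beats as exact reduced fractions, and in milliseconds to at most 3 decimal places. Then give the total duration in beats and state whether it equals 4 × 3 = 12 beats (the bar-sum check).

1) 0.0ms=0b +661.765ms=3/2b
2) 661.765ms=3/2b +330.882ms=3/4b
3) 992.647ms=9/4b +330.882ms=3/4b
4) 1323.529ms=3b +661.765ms=3/2b
5) 1985.294ms=9/2b +661.765ms=3/2b
6) 2647.059ms=6b +330.882ms=3/4b
7) 2977.941ms=27/4b +330.882ms=3/4b
8) 3308.824ms=15/2b +330.882ms=3/4b
9) 3639.706ms=33/4b +330.882ms=3/4b
10) 3970.588ms=9b +330.882ms=3/4b
11) 4301.471ms=39/4b +330.882ms=3/4b
12) 4632.353ms=21/2b +661.765ms=3/2b
Σ=12b of 12 (136bpm 3/8) — PASS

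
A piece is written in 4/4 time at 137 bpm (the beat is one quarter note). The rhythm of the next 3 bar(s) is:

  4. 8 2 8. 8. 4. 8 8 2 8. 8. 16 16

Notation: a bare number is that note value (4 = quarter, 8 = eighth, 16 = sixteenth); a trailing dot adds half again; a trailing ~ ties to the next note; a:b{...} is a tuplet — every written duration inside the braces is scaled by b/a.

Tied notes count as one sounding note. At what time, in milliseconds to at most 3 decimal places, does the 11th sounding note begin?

1. 0.0ms @ 0 + 656.934ms (3/2)
2. 656.934ms @ 3/2 + 218.978ms (1/2)
3. 875.912ms @ 2 + 875.912ms (2)
4. 1751.825ms @ 4 + 328.467ms (3/4)
5. 2080.292ms @ 19/4 + 328.467ms (3/4)
6. 2408.759ms @ 11/2 + 656.934ms (3/2)
7. 3065.693ms @ 7 + 218.978ms (1/2)
8. 3284.672ms @ 15/2 + 218.978ms (1/2)
9. 3503.65ms @ 8 + 875.912ms (2)
10. 4379.562ms @ 10 + 328.467ms (3/4)
11. 4708.029ms @ 43/4 + 328.467ms (3/4)
12. 5036.496ms @ 23/2 + 109.489ms (1/4)
13. 5145.985ms @ 47/4 + 109.489ms (1/4)

note 11 onset = 43/4b = 4708.029ms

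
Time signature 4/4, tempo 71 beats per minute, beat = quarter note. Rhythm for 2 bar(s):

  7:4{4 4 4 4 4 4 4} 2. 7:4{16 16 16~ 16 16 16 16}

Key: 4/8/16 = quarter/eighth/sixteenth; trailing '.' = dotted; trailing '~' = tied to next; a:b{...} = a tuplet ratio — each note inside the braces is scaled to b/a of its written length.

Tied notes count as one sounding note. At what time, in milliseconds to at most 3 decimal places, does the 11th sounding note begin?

note 11 onset = 51/7b = 6156.942ms

1. 0.0ms @ 0 + 482.897ms (4/7)
2. 482.897ms @ 4/7 + 482.897ms (4/7)
3. 965.795ms @ 8/7 + 482.897ms (4/7)
4. 1448.692ms @ 12/7 + 482.897ms (4/7)
5. 1931.59ms @ 16/7 + 482.897ms (4/7)
6. 2414.487ms @ 20/7 + 482.897ms (4/7)
7. 2897.384ms @ 24/7 + 482.897ms (4/7)
8. 3380.282ms @ 4 + 2535.211ms (3)
9. 5915.493ms @ 7 + 120.724ms (1/7)
10. 6036.217ms @ 50/7 + 120.724ms (1/7)
11. 6156.942ms @ 51/7 + 241.449ms (2/7)
12. 6398.39ms @ 53/7 + 120.724ms (1/7)
13. 6519.115ms @ 54/7 + 120.724ms (1/7)
14. 6639.839ms @ 55/7 + 120.724ms (1/7)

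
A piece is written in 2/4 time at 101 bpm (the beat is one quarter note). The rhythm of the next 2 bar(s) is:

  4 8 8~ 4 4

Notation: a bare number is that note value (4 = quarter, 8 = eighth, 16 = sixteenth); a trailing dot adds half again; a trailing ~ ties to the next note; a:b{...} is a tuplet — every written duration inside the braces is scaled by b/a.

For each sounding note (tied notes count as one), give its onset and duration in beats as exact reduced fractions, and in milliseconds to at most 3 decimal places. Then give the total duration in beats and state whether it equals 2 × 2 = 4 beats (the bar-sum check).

1) 0.0ms=0b +594.059ms=1b
2) 594.059ms=1b +297.03ms=1/2b
3) 891.089ms=3/2b +891.089ms=3/2b
4) 1782.178ms=3b +594.059ms=1b
Σ=4b of 4 (101bpm 2/4) — PASS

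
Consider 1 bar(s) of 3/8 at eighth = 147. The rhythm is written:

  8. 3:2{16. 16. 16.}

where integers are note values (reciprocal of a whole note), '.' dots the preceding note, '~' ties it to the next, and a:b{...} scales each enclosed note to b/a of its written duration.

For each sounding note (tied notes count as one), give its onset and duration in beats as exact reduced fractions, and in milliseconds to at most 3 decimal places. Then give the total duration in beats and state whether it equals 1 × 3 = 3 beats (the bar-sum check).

1) 0.0ms=0b +612.245ms=3/2b
2) 612.245ms=3/2b +204.082ms=1/2b
3) 816.327ms=2b +204.082ms=1/2b
4) 1020.408ms=5/2b +204.082ms=1/2b
Σ=3b of 3 (147bpm 3/8) — PASS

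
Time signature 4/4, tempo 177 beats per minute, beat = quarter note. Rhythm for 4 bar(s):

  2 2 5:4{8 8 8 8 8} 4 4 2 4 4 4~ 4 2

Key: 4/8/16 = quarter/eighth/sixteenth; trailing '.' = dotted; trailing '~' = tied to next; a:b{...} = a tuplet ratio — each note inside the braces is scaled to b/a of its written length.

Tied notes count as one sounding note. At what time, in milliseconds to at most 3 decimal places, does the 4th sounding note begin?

1. 0.0ms @ 0 + 677.966ms (2)
2. 677.966ms @ 2 + 677.966ms (2)
3. 1355.932ms @ 4 + 135.593ms (2/5)
4. 1491.525ms @ 22/5 + 135.593ms (2/5)
5. 1627.119ms @ 24/5 + 135.593ms (2/5)
6. 1762.712ms @ 26/5 + 135.593ms (2/5)
7. 1898.305ms @ 28/5 + 135.593ms (2/5)
8. 2033.898ms @ 6 + 338.983ms (1)
9. 2372.881ms @ 7 + 338.983ms (1)
10. 2711.864ms @ 8 + 677.966ms (2)
11. 3389.831ms @ 10 + 338.983ms (1)
12. 3728.814ms @ 11 + 338.983ms (1)
13. 4067.797ms @ 12 + 677.966ms (2)
14. 4745.763ms @ 14 + 677.966ms (2)

note 4 onset = 22/5b = 1491.525ms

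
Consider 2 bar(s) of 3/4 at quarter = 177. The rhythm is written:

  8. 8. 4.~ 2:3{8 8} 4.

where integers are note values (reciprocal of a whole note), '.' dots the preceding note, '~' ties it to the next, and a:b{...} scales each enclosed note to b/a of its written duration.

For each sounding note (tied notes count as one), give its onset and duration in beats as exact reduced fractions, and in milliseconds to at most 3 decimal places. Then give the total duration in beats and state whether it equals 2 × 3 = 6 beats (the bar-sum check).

1) 0.0ms=0b +254.237ms=3/4b
2) 254.237ms=3/4b +254.237ms=3/4b
3) 508.475ms=3/2b +762.712ms=9/4b
4) 1271.186ms=15/4b +254.237ms=3/4b
5) 1525.424ms=9/2b +508.475ms=3/2b
Σ=6b of 6 (177bpm 3/4) — PASS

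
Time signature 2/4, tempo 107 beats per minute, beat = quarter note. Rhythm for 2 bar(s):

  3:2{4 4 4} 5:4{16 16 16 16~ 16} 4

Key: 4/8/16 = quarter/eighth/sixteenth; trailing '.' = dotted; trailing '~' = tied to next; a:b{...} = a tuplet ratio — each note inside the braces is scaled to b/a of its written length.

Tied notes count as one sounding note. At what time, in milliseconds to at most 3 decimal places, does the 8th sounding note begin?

1. 0.0ms @ 0 + 373.832ms (2/3)
2. 373.832ms @ 2/3 + 373.832ms (2/3)
3. 747.664ms @ 4/3 + 373.832ms (2/3)
4. 1121.495ms @ 2 + 112.15ms (1/5)
5. 1233.645ms @ 11/5 + 112.15ms (1/5)
6. 1345.794ms @ 12/5 + 112.15ms (1/5)
7. 1457.944ms @ 13/5 + 224.299ms (2/5)
8. 1682.243ms @ 3 + 560.748ms (1)

note 8 onset = 3b = 1682.243ms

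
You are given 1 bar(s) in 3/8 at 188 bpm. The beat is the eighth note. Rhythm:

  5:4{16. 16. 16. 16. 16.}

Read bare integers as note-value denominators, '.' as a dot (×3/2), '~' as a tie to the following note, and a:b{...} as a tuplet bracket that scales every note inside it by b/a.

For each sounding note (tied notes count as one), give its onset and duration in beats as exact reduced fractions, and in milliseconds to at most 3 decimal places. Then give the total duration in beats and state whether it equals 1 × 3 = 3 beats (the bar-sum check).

1) 0.0ms=0b +191.489ms=3/5b
2) 191.489ms=3/5b +191.489ms=3/5b
3) 382.979ms=6/5b +191.489ms=3/5b
4) 574.468ms=9/5b +191.489ms=3/5b
5) 765.957ms=12/5b +191.489ms=3/5b
Σ=3b of 3 (188bpm 3/8) — PASS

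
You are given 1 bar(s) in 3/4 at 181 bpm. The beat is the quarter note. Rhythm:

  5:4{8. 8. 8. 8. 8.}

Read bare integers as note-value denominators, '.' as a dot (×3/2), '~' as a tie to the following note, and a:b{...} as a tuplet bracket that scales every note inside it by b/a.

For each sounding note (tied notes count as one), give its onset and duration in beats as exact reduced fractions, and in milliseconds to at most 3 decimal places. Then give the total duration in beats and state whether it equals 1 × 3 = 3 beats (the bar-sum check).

1) 0.0ms=0b +198.895ms=3/5b
2) 198.895ms=3/5b +198.895ms=3/5b
3) 397.79ms=6/5b +198.895ms=3/5b
4) 596.685ms=9/5b +198.895ms=3/5b
5) 795.58ms=12/5b +198.895ms=3/5b
Σ=3b of 3 (181bpm 3/4) — PASS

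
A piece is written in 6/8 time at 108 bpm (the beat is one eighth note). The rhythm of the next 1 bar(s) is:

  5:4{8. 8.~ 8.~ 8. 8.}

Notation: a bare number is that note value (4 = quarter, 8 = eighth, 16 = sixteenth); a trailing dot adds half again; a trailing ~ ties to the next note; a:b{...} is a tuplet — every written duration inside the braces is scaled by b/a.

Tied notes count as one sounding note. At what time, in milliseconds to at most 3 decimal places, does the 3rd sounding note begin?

note 3 onset = 24/5b = 2666.667ms

1. 0.0ms @ 0 + 666.667ms (6/5)
2. 666.667ms @ 6/5 + 2000.0ms (18/5)
3. 2666.667ms @ 24/5 + 666.667ms (6/5)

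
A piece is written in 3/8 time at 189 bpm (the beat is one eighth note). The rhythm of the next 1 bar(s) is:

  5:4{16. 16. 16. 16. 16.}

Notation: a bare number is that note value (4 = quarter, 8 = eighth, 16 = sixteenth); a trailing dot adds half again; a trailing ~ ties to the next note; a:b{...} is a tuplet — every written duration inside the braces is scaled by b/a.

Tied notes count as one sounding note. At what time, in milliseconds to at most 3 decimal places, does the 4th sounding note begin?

note 4 onset = 9/5b = 571.429ms

1. 0.0ms @ 0 + 190.476ms (3/5)
2. 190.476ms @ 3/5 + 190.476ms (3/5)
3. 380.952ms @ 6/5 + 190.476ms (3/5)
4. 571.429ms @ 9/5 + 190.476ms (3/5)
5. 761.905ms @ 12/5 + 190.476ms (3/5)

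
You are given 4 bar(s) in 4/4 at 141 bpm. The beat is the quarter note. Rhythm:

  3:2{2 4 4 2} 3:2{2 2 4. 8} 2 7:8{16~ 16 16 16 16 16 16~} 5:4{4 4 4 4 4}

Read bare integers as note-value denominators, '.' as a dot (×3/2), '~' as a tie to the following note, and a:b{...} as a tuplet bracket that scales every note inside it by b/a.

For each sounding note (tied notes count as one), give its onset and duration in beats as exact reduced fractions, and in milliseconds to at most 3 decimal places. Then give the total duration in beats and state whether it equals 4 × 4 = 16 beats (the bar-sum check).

1) 0.0ms=0b +567.376ms=4/3b
2) 567.376ms=4/3b +283.688ms=2/3b
3) 851.064ms=2b +283.688ms=2/3b
4) 1134.752ms=8/3b +567.376ms=4/3b
5) 1702.128ms=4b +567.376ms=4/3b
6) 2269.504ms=16/3b +567.376ms=4/3b
7) 2836.879ms=20/3b +425.532ms=1b
8) 3262.411ms=23/3b +141.844ms=1/3b
9) 3404.255ms=8b +851.064ms=2b
10) 4255.319ms=10b +243.161ms=4/7b
11) 4498.48ms=74/7b +121.581ms=2/7b
12) 4620.061ms=76/7b +121.581ms=2/7b
13) 4741.641ms=78/7b +121.581ms=2/7b
14) 4863.222ms=80/7b +121.581ms=2/7b
15) 4984.802ms=82/7b +462.006ms=38/35b
16) 5446.809ms=64/5b +340.426ms=4/5b
17) 5787.234ms=68/5b +340.426ms=4/5b
18) 6127.66ms=72/5b +340.426ms=4/5b
19) 6468.085ms=76/5b +340.426ms=4/5b
Σ=16b of 16 (141bpm 4/4) — PASS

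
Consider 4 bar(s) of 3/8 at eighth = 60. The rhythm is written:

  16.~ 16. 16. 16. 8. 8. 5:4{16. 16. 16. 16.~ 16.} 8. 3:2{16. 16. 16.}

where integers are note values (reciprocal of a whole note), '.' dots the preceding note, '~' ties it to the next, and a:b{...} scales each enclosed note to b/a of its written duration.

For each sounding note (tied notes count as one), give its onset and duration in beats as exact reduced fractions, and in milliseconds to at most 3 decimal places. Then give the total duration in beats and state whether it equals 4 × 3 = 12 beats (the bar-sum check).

1) 0.0ms=0b +1500.0ms=3/2b
2) 1500.0ms=3/2b +750.0ms=3/4b
3) 2250.0ms=9/4b +750.0ms=3/4b
4) 3000.0ms=3b +1500.0ms=3/2b
5) 4500.0ms=9/2b +1500.0ms=3/2b
6) 6000.0ms=6b +600.0ms=3/5b
7) 6600.0ms=33/5b +600.0ms=3/5b
8) 7200.0ms=36/5b +600.0ms=3/5b
9) 7800.0ms=39/5b +1200.0ms=6/5b
10) 9000.0ms=9b +1500.0ms=3/2b
11) 10500.0ms=21/2b +500.0ms=1/2b
12) 11000.0ms=11b +500.0ms=1/2b
13) 11500.0ms=23/2b +500.0ms=1/2b
Σ=12b of 12 (60bpm 3/8) — PASS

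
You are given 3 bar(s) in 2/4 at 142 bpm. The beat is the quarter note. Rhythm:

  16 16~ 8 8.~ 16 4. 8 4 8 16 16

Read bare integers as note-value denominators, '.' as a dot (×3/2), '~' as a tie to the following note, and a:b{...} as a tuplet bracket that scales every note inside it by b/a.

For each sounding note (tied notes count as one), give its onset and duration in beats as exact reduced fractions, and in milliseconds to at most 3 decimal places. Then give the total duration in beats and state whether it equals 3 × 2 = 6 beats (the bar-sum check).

1) 0.0ms=0b +105.634ms=1/4b
2) 105.634ms=1/4b +316.901ms=3/4b
3) 422.535ms=1b +422.535ms=1b
4) 845.07ms=2b +633.803ms=3/2b
5) 1478.873ms=7/2b +211.268ms=1/2b
6) 1690.141ms=4b +422.535ms=1b
7) 2112.676ms=5b +211.268ms=1/2b
8) 2323.944ms=11/2b +105.634ms=1/4b
9) 2429.577ms=23/4b +105.634ms=1/4b
Σ=6b of 6 (142bpm 2/4) — PASS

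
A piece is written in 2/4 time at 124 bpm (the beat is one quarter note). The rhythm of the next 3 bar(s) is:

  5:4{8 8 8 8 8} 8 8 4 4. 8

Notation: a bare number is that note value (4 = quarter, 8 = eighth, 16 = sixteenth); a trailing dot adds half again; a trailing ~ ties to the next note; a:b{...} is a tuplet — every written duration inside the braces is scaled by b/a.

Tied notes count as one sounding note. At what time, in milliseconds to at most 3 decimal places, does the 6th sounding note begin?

1. 0.0ms @ 0 + 193.548ms (2/5)
2. 193.548ms @ 2/5 + 193.548ms (2/5)
3. 387.097ms @ 4/5 + 193.548ms (2/5)
4. 580.645ms @ 6/5 + 193.548ms (2/5)
5. 774.194ms @ 8/5 + 193.548ms (2/5)
6. 967.742ms @ 2 + 241.935ms (1/2)
7. 1209.677ms @ 5/2 + 241.935ms (1/2)
8. 1451.613ms @ 3 + 483.871ms (1)
9. 1935.484ms @ 4 + 725.806ms (3/2)
10. 2661.29ms @ 11/2 + 241.935ms (1/2)

note 6 onset = 2b = 967.742ms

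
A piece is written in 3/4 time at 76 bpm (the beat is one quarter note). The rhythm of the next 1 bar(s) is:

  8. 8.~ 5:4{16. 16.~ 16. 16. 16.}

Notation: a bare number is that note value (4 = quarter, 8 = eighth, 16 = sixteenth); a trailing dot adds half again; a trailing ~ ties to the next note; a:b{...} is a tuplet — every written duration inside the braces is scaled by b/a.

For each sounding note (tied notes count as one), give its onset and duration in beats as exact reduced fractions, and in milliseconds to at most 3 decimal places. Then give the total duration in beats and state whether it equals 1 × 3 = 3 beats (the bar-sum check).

1) 0.0ms=0b +592.105ms=3/4b
2) 592.105ms=3/4b +828.947ms=21/20b
3) 1421.053ms=9/5b +473.684ms=3/5b
4) 1894.737ms=12/5b +236.842ms=3/10b
5) 2131.579ms=27/10b +236.842ms=3/10b
Σ=3b of 3 (76bpm 3/4) — PASS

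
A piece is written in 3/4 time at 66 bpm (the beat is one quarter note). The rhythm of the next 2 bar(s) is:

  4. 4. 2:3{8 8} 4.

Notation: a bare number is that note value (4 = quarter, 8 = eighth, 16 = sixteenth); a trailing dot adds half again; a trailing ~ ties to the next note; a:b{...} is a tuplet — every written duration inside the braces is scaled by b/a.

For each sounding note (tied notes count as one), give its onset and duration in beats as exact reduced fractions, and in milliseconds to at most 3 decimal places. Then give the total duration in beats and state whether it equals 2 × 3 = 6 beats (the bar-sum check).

1) 0.0ms=0b +1363.636ms=3/2b
2) 1363.636ms=3/2b +1363.636ms=3/2b
3) 2727.273ms=3b +681.818ms=3/4b
4) 3409.091ms=15/4b +681.818ms=3/4b
5) 4090.909ms=9/2b +1363.636ms=3/2b
Σ=6b of 6 (66bpm 3/4) — PASS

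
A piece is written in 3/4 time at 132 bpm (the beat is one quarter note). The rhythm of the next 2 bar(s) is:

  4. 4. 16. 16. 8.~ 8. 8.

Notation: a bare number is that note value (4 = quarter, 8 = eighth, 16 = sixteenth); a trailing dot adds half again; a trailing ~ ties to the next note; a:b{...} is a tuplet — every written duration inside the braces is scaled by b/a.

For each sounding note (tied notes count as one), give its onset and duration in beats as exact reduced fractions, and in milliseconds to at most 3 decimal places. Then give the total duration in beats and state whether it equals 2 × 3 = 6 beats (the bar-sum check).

1) 0.0ms=0b +681.818ms=3/2b
2) 681.818ms=3/2b +681.818ms=3/2b
3) 1363.636ms=3b +170.455ms=3/8b
4) 1534.091ms=27/8b +170.455ms=3/8b
5) 1704.545ms=15/4b +681.818ms=3/2b
6) 2386.364ms=21/4b +340.909ms=3/4b
Σ=6b of 6 (132bpm 3/4) — PASS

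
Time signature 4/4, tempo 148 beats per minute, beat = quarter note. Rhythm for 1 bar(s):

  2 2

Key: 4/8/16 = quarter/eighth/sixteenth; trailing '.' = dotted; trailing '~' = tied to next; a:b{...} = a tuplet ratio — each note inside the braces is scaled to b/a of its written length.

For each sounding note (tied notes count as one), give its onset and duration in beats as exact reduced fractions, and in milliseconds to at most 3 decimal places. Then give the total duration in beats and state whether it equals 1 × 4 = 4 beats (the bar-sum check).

1) 0.0ms=0b +810.811ms=2b
2) 810.811ms=2b +810.811ms=2b
Σ=4b of 4 (148bpm 4/4) — PASS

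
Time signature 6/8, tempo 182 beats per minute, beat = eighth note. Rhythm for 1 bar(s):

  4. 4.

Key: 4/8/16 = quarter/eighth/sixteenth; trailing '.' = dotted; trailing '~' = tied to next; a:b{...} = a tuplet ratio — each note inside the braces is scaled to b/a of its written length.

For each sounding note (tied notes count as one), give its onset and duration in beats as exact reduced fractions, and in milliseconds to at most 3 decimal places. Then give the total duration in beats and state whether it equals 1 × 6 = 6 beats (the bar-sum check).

1) 0.0ms=0b +989.011ms=3b
2) 989.011ms=3b +989.011ms=3b
Σ=6b of 6 (182bpm 6/8) — PASS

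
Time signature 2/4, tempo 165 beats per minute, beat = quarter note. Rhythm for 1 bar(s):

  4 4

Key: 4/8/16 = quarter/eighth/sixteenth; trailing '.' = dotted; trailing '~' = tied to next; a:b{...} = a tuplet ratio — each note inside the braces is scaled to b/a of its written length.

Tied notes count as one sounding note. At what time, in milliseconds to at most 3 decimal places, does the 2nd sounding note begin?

1. 0.0ms @ 0 + 363.636ms (1)
2. 363.636ms @ 1 + 363.636ms (1)

note 2 onset = 1b = 363.636ms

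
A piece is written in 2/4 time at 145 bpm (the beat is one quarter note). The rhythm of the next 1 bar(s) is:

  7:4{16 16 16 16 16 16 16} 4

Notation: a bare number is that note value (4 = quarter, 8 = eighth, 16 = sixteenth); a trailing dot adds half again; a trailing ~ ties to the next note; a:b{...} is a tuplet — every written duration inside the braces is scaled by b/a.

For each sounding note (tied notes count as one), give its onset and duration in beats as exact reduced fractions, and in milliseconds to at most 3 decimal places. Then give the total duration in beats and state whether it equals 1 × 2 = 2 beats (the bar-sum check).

1) 0.0ms=0b +59.113ms=1/7b
2) 59.113ms=1/7b +59.113ms=1/7b
3) 118.227ms=2/7b +59.113ms=1/7b
4) 177.34ms=3/7b +59.113ms=1/7b
5) 236.453ms=4/7b +59.113ms=1/7b
6) 295.567ms=5/7b +59.113ms=1/7b
7) 354.68ms=6/7b +59.113ms=1/7b
8) 413.793ms=1b +413.793ms=1b
Σ=2b of 2 (145bpm 2/4) — PASS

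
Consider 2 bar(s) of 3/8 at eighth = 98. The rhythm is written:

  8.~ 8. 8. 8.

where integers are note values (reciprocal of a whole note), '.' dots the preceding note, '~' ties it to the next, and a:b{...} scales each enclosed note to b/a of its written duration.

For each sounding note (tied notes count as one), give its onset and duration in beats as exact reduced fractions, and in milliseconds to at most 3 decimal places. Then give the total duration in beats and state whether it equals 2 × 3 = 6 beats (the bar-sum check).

1) 0.0ms=0b +1836.735ms=3b
2) 1836.735ms=3b +918.367ms=3/2b
3) 2755.102ms=9/2b +918.367ms=3/2b
Σ=6b of 6 (98bpm 3/8) — PASS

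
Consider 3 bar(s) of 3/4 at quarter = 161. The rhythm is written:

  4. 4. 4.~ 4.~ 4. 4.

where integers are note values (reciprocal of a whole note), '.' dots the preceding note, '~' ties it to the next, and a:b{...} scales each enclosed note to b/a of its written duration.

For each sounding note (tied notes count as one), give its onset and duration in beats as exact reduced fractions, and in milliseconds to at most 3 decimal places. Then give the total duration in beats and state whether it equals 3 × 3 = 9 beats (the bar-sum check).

1) 0.0ms=0b +559.006ms=3/2b
2) 559.006ms=3/2b +559.006ms=3/2b
3) 1118.012ms=3b +1677.019ms=9/2b
4) 2795.031ms=15/2b +559.006ms=3/2b
Σ=9b of 9 (161bpm 3/4) — PASS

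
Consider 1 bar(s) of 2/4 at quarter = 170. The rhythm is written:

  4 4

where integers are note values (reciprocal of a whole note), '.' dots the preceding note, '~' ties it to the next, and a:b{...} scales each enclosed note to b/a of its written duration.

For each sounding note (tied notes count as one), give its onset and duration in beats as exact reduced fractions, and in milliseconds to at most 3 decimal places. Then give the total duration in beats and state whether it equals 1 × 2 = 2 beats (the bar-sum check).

1) 0.0ms=0b +352.941ms=1b
2) 352.941ms=1b +352.941ms=1b
Σ=2b of 2 (170bpm 2/4) — PASS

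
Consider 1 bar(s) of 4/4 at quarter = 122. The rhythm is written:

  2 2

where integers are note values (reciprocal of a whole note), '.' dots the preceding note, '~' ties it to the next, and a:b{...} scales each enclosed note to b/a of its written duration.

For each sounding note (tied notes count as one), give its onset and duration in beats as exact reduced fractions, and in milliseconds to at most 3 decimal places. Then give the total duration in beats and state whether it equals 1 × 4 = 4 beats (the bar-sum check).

1) 0.0ms=0b +983.607ms=2b
2) 983.607ms=2b +983.607ms=2b
Σ=4b of 4 (122bpm 4/4) — PASS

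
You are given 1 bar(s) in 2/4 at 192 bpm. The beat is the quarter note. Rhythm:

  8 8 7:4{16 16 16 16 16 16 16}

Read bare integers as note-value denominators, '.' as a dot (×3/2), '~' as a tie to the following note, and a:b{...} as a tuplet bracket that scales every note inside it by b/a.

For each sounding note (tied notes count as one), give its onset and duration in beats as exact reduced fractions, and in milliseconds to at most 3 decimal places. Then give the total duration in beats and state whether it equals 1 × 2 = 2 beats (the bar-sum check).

1) 0.0ms=0b +156.25ms=1/2b
2) 156.25ms=1/2b +156.25ms=1/2b
3) 312.5ms=1b +44.643ms=1/7b
4) 357.143ms=8/7b +44.643ms=1/7b
5) 401.786ms=9/7b +44.643ms=1/7b
6) 446.429ms=10/7b +44.643ms=1/7b
7) 491.071ms=11/7b +44.643ms=1/7b
8) 535.714ms=12/7b +44.643ms=1/7b
9) 580.357ms=13/7b +44.643ms=1/7b
Σ=2b of 2 (192bpm 2/4) — PASS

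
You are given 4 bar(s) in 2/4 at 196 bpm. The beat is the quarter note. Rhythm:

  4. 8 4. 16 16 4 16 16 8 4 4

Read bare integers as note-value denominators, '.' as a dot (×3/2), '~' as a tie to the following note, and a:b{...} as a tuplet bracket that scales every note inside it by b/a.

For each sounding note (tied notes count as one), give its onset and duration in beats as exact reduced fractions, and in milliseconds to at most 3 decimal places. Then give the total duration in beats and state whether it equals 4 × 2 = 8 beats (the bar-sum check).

1) 0.0ms=0b +459.184ms=3/2b
2) 459.184ms=3/2b +153.061ms=1/2b
3) 612.245ms=2b +459.184ms=3/2b
4) 1071.429ms=7/2b +76.531ms=1/4b
5) 1147.959ms=15/4b +76.531ms=1/4b
6) 1224.49ms=4b +306.122ms=1b
7) 1530.612ms=5b +76.531ms=1/4b
8) 1607.143ms=21/4b +76.531ms=1/4b
9) 1683.673ms=11/2b +153.061ms=1/2b
10) 1836.735ms=6b +306.122ms=1b
11) 2142.857ms=7b +306.122ms=1b
Σ=8b of 8 (196bpm 2/4) — PASS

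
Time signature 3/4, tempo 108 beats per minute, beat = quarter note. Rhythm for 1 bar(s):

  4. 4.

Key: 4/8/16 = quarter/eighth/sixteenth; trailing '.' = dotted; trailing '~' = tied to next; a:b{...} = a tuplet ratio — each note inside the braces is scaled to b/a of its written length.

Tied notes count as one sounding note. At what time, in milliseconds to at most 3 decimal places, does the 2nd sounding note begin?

1. 0.0ms @ 0 + 833.333ms (3/2)
2. 833.333ms @ 3/2 + 833.333ms (3/2)

note 2 onset = 3/2b = 833.333ms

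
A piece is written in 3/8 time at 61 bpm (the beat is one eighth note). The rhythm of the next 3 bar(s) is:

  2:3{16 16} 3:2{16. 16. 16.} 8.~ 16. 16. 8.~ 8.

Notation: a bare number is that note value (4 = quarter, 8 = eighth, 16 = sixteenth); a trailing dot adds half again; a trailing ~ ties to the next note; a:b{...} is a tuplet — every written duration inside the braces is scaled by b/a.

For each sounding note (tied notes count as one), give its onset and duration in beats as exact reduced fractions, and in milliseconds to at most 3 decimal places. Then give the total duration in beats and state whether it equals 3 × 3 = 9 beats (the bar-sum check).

1) 0.0ms=0b +737.705ms=3/4b
2) 737.705ms=3/4b +737.705ms=3/4b
3) 1475.41ms=3/2b +491.803ms=1/2b
4) 1967.213ms=2b +491.803ms=1/2b
5) 2459.016ms=5/2b +491.803ms=1/2b
6) 2950.82ms=3b +2213.115ms=9/4b
7) 5163.934ms=21/4b +737.705ms=3/4b
8) 5901.639ms=6b +2950.82ms=3b
Σ=9b of 9 (61bpm 3/8) — PASS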